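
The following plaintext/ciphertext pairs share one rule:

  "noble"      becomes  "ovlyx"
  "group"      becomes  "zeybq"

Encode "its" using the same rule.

The output letters match the input read backwards, each shifted +10: noble reversed is elbon. Read the word backwards and shift each letter +10.
Applying it to its: reverse → sti; then shift: s+10=c, t+10=d, i+10=s.

cds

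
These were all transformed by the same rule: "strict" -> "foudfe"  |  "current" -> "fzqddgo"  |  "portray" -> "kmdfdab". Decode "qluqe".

Read the word backwards and shift each letter +12.
Decoding qluqe: shift back: q−12=e, l−12=z, u−12=i, q−12=e, e−12=s → ezies; then reverse → seize.

seize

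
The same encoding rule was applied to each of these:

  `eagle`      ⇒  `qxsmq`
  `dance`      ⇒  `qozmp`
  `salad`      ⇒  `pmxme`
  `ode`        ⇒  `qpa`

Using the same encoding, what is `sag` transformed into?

The word is reversed, then every letter is shifted forward by 12.
On sag: reverse → gas; then shift: g+12=s, a+12=m, s+12=e.

sme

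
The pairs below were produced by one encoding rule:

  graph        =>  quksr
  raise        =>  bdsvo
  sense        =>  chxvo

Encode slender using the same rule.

cooqnhb

It's a Vigenère-style cipher with numeric key [10,3]: position i shifts by key[i mod 2].
For slender: s+10=c, l+3=o, e+10=o, n+3=q, d+10=n, e+3=h, r+10=b.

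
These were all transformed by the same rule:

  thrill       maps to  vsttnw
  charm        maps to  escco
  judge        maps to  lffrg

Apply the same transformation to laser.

nlupt

Shifts by position in thrill: pos 0: t→v (+2), pos 1: h→s (+11), pos 2: r→t (+2), pos 3: i→t (+11) — repeating every 2. The shifts repeat in a cycle of length 2: positions 0,1,… shift by +2, +11, then the pattern repeats.
Applying it to laser: l+2=n, a+11=l, s+2=u, e+11=p, r+2=t.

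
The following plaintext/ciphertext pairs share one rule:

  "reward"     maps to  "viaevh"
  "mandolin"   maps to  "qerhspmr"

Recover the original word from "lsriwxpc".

honestly

Compare letters: r→v is +4, e→i is +4, w→a is +4 — a constant shift. This is a Caesar cipher with shift 4.
Reversing it on lsriwxpc: l−4=h, s−4=o, r−4=n, i−4=e, w−4=s, x−4=t, p−4=l, c−4=y.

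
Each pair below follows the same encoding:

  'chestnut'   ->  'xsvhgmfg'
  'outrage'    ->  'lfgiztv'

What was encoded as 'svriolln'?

heirloom

Each pair mirrors across the alphabet (c↔x, h↔s, e↔v): positions sum to 25. Letters are reflected about the middle of the alphabet (position → 25−position): Atbash.
Undoing it on svriolln: s↔h, v↔e, r↔i, i↔r, o↔l, l↔o, l↔o, n↔m.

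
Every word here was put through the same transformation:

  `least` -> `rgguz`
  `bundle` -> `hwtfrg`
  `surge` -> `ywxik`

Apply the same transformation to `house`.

A repeating key of period 2 is used — shifts +6, +2 over and over.
For house: h+6=n, o+2=q, u+6=a, s+2=u, e+6=k.

nqauk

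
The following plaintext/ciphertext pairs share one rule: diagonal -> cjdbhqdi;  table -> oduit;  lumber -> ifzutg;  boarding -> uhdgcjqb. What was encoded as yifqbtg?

d(3)→c(2) and i(8)→j(9) fit y≡17x+3 (mod 26); the inverse of 17 mod 26 is 23. This is an affine cipher: with a=0,…,z=25, each position x becomes (17x+3) mod 26.
Reversing it on yifqbtg: y(24)→23·(24−3)≡15=p; i(8)→23·(8−3)≡11=l; f(5)→23·(5−3)≡20=u; q(16)→23·(16−3)≡13=n; b(1)→23·(1−3)≡6=g; t(19)→23·(19−3)≡4=e; g(6)→23·(6−3)≡17=r (all mod 26).

plunger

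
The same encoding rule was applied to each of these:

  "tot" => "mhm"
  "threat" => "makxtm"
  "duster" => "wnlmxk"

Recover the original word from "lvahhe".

school

Compare letters: t→m is +19, o→h is +19, t→m is +19 — a constant shift. It's a constant shift of +19 (ROT19).
Undoing it on lvahhe: l−19=s, v−19=c, a−19=h, h−19=o, h−19=o, e−19=l.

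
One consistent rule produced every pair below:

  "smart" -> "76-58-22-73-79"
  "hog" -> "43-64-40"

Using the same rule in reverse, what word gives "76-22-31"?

sad

s(#19)→76 and m(#13)→58: differences scale by 3, so n = 3·pos + 19. The formula is n = 3×(alphabet index, a=1) + 19.
Decoding 76-22-31: 76→(76−19)÷3=19=s, 22→(22−19)÷3=1=a, 31→(31−19)÷3=4=d.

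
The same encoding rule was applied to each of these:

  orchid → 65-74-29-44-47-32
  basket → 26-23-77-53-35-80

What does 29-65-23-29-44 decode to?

o(#15)→65 and r(#18)→74: differences scale by 3, so n = 3·pos + 20. The formula is n = 3×(alphabet index, a=1) + 20.
Reversing it on 29-65-23-29-44: 29→(29−20)÷3=3=c, 65→(65−20)÷3=15=o, 23→(23−20)÷3=1=a, 29→(29−20)÷3=3=c, 44→(44−20)÷3=8=h.

coach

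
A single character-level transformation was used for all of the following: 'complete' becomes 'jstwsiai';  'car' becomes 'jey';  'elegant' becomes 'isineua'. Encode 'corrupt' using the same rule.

The shift depends on letter class: consonant c→j is +7, but vowel o→s is +4. Vowels shift forward by 4 and consonants shift forward by 7.
On corrupt: c(cons)+7=j, o(vowel)+4=s, r(cons)+7=y, r(cons)+7=y, u(vowel)+4=y, p(cons)+7=w, t(cons)+7=a.

jsyyywa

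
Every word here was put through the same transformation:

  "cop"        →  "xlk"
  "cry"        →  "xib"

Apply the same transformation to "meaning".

Each pair mirrors across the alphabet (c↔x, o↔l, p↔k): positions sum to 25. Letters are reflected about the middle of the alphabet (position → 25−position): Atbash.
For meaning: m↔n, e↔v, a↔z, n↔m, i↔r, n↔m, g↔t.

nvzmrmt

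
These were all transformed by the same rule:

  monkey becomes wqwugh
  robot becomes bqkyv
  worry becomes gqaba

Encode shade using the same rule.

The shifts repeat in a cycle of length 3: positions 0,1,… shift by +10, +2, +9, then the pattern repeats.
On shade: s+10=c, h+2=j, a+9=j, d+10=n, e+2=g.

cjjng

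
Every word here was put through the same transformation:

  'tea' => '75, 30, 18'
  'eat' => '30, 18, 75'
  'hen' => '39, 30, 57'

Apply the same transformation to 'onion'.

Each letter becomes 3×(its alphabet position, a=1..z=26) + 15.
For onion: o=15→60, n=14→57, i=9→42, o=15→60, n=14→57.

60, 57, 42, 60, 57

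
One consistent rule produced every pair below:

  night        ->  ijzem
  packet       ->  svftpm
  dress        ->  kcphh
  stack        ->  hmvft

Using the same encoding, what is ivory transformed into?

Each letter's alphabet position (a=0..z=25) is mapped through 5·x+21 mod 26 — an affine cipher.
On ivory: i(8)→5·8+21≡9=j; v(21)→5·21+21≡22=w; o(14)→5·14+21≡13=n; r(17)→5·17+21≡2=c; y(24)→5·24+21≡11=l (all mod 26).

jwncl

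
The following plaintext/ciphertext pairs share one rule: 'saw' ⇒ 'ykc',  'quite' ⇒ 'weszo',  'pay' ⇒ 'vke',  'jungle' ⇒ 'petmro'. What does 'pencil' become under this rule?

Vowels shift forward by 10 and consonants shift forward by 6.
For pencil: p(cons)+6=v, e(vowel)+10=o, n(cons)+6=t, c(cons)+6=i, i(vowel)+10=s, l(cons)+6=r.

votisr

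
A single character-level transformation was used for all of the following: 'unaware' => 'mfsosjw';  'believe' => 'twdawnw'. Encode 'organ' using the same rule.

gjysf

Compare letters: u→m is +18, n→f is +18, a→s is +18 — a constant shift. Each letter is shifted forward by 18 in the alphabet (a Caesar shift of +18).
Applying it to organ: o+18=g, r+18=j, g+18=y, a+18=s, n+18=f.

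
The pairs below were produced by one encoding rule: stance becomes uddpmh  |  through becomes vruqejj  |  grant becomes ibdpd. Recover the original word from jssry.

hippo

A repeating key of period 3 is used — shifts +2, +10, +3 over and over.
Undoing it on jssry: j−2=h, s−10=i, s−3=p, r−2=p, y−10=o.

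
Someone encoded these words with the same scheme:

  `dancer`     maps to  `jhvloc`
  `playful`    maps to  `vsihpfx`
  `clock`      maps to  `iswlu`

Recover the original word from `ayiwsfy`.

In dancer: d→j is +6, a→h is +7, n→v is +8, c→l is +9 — the shift increases by 1 each position. Each letter shifts forward by (position + 6), i.e. 6, 7, 8, … — the shift grows by one for each successive letter.
Undoing it on ayiwsfy: a−6=u, y−7=r, i−8=a, w−9=n, s−10=i, f−11=u, y−12=m.

uranium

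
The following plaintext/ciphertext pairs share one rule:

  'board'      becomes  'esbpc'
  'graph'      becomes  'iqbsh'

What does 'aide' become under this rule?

fejb

The output letters match the input read backwards, each shifted +1: board reversed is draob. Read the word backwards and shift each letter +1.
For aide: reverse → edia; then shift: e+1=f, d+1=e, i+1=j, a+1=b.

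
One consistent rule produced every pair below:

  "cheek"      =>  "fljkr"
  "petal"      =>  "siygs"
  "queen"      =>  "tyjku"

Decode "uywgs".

rural

The shift increases by 1 at each position, starting from +3: 3, 4, 5, ….
Reversing it on uywgs: u−3=r, y−4=u, w−5=r, g−6=a, s−7=l.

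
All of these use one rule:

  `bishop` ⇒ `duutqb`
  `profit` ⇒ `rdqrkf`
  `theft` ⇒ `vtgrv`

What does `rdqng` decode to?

probe

It's a Vigenère-style cipher with numeric key [2,12]: position i shifts by key[i mod 2].
Reversing it on rdqng: r−2=p, d−12=r, q−2=o, n−12=b, g−2=e.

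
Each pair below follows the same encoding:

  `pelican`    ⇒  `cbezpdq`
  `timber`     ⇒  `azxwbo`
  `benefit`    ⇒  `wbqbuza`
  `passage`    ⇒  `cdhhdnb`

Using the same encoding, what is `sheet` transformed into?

hgbba

Each letter's alphabet position (a=0..z=25) is mapped through 19·x+3 mod 26 — an affine cipher.
Applying it to sheet: s(18)→19·18+3≡7=h; h(7)→19·7+3≡6=g; e(4)→19·4+3≡1=b; e(4)→19·4+3≡1=b; t(19)→19·19+3≡0=a (all mod 26).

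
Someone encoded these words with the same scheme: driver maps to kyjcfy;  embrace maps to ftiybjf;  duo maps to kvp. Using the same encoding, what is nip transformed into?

ujw

Vowels shift forward by 1 and consonants shift forward by 7.
On nip: n(cons)+7=u, i(vowel)+1=j, p(cons)+7=w.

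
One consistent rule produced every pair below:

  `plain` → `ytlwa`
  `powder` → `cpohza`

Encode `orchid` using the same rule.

otsncz

The word is reversed, then every letter is shifted forward by 11.
Applying it to orchid: reverse → dihcro; then shift: d+11=o, i+11=t, h+11=s, c+11=n, r+11=c, o+11=z.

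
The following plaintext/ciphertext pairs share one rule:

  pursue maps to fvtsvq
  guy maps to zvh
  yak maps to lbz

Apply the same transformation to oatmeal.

mbfnubp

The word is reversed, then every letter is shifted forward by 1.
For oatmeal: reverse → laemtao; then shift: l+1=m, a+1=b, e+1=f, m+1=n, t+1=u, a+1=b, o+1=p.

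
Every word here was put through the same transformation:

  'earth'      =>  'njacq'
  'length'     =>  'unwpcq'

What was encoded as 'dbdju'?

Compare letters: e→n is +9, a→j is +9, r→a is +9 — a constant shift. It's a constant shift of +9 (ROT9).
Reversing it on dbdju: d−9=u, b−9=s, d−9=u, j−9=a, u−9=l.

usual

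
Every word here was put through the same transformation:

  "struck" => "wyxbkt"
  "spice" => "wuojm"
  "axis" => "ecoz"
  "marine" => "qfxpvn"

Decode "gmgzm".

Each letter shifts forward by (position + 4), i.e. 4, 5, 6, … — the shift grows by one for each successive letter.
Decoding gmgzm: g−4=c, m−5=h, g−6=a, z−7=s, m−8=e.

chase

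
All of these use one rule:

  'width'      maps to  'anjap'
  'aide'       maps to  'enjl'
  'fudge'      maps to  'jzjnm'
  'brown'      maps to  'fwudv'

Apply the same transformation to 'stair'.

wygpz

In width: w→a is +4, i→n is +5, d→j is +6, t→a is +7 — the shift increases by 1 each position. Each letter shifts forward by (position + 4), i.e. 4, 5, 6, … — the shift grows by one for each successive letter.
For stair: s+4=w, t+5=y, a+6=g, i+7=p, r+8=z.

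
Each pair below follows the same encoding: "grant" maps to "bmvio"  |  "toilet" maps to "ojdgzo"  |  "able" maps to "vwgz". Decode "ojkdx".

Compare letters: g→b is +21, r→m is +21, a→v is +21 — a constant shift. This is a Caesar cipher with shift 21.
Reversing it on ojkdx: o−21=t, j−21=o, k−21=p, d−21=i, x−21=c.

topic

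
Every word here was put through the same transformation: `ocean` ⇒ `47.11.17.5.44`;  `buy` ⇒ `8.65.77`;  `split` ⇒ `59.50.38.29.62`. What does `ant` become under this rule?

5.44.62

The formula is n = 3×(alphabet index, a=1) + 2.
Applying it to ant: a=1→5, n=14→44, t=20→62.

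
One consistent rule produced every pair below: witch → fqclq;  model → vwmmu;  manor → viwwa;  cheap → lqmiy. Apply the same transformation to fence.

The shift depends on letter class: consonant w→f is +9, but vowel i→q is +8. The rule splits by letter class: vowels +8, consonants +9.
On fence: f(cons)+9=o, e(vowel)+8=m, n(cons)+9=w, c(cons)+9=l, e(vowel)+8=m.

omwlm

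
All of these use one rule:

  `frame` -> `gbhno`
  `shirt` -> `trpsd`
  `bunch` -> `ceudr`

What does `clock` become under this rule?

dvvdu

Shifts by position in frame: pos 0: f→g (+1), pos 1: r→b (+10), pos 2: a→h (+7), pos 3: m→n (+1), pos 4: e→o (+10) — repeating every 3. A repeating key of period 3 is used — shifts +1, +10, +7 over and over.
Applying it to clock: c+1=d, l+10=v, o+7=v, c+1=d, k+10=u.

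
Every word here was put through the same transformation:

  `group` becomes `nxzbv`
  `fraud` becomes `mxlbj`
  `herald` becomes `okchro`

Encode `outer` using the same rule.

vaelx

Shifts by position in group: pos 0: g→n (+7), pos 1: r→x (+6), pos 2: o→z (+11), pos 3: u→b (+7), pos 4: p→v (+6) — repeating every 3. The shifts repeat in a cycle of length 3: positions 0,1,… shift by +7, +6, +11, then the pattern repeats.
On outer: o+7=v, u+6=a, t+11=e, e+7=l, r+6=x.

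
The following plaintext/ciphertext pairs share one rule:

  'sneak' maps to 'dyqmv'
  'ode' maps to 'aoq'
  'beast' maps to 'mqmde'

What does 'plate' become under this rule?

awmeq

The shift depends on letter class: consonant s→d is +11, but vowel e→q is +12. Vowels shift forward by 12 and consonants shift forward by 11.
Applying it to plate: p(cons)+11=a, l(cons)+11=w, a(vowel)+12=m, t(cons)+11=e, e(vowel)+12=q.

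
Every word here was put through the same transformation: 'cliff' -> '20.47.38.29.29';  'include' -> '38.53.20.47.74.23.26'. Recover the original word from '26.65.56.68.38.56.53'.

c(#3)→20 and l(#12)→47: differences scale by 3, so n = 3·pos + 11. The formula is n = 3×(alphabet index, a=1) + 11.
Decoding 26.65.56.68.38.56.53: 26→(26−11)÷3=5=e, 65→(65−11)÷3=18=r, 56→(56−11)÷3=15=o, 68→(68−11)÷3=19=s, 38→(38−11)÷3=9=i, 56→(56−11)÷3=15=o, 53→(53−11)÷3=14=n.

erosion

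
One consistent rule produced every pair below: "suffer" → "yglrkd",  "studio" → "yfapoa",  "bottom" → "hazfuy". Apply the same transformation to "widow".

Shifts by position in suffer: pos 0: s→y (+6), pos 1: u→g (+12), pos 2: f→l (+6), pos 3: f→r (+12) — repeating every 2. It's a Vigenère-style cipher with numeric key [6,12]: position i shifts by key[i mod 2].
For widow: w+6=c, i+12=u, d+6=j, o+12=a, w+6=c.

cujac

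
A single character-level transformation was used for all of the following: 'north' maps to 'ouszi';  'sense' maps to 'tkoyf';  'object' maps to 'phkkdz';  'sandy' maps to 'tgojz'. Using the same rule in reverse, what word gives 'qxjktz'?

A repeating key of period 2 is used — shifts +1, +6 over and over.
Reversing it on qxjktz: q−1=p, x−6=r, j−1=i, k−6=e, t−1=s, z−6=t.

priest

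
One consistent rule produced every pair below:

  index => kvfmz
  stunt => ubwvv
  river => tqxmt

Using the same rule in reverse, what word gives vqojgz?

Shifts by position in index: pos 0: i→k (+2), pos 1: n→v (+8), pos 2: d→f (+2), pos 3: e→m (+8) — repeating every 2. A repeating key of period 2 is used — shifts +2, +8 over and over.
Decoding vqojgz: v−2=t, q−8=i, o−2=m, j−8=b, g−2=e, z−8=r.

timber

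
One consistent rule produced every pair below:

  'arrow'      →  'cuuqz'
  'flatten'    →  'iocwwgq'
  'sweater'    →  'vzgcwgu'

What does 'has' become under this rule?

kcv

Two shifts are in play — +2 for a/e/i/o/u, +3 for every other letter.
Applying it to has: h(cons)+3=k, a(vowel)+2=c, s(cons)+3=v.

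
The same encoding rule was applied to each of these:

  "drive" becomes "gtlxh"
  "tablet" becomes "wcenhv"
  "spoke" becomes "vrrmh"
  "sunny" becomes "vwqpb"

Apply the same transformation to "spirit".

The shifts repeat in a cycle of length 2: positions 0,1,… shift by +3, +2, then the pattern repeats.
For spirit: s+3=v, p+2=r, i+3=l, r+2=t, i+3=l, t+2=v.

vrltlv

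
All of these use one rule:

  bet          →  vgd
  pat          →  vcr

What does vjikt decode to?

right

The output letters match the input read backwards, each shifted +2: bet reversed is teb. The word is reversed, then every letter is shifted forward by 2.
Decoding vjikt: shift back: v−2=t, j−2=h, i−2=g, k−2=i, t−2=r → thgir; then reverse → right.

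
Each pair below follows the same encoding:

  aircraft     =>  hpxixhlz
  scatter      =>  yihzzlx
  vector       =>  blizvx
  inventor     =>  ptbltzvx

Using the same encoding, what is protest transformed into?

vxvzlyz

The shift depends on letter class: consonant r→x is +6, but vowel a→h is +7. Two shifts are in play — +7 for a/e/i/o/u, +6 for every other letter.
Applying it to protest: p(cons)+6=v, r(cons)+6=x, o(vowel)+7=v, t(cons)+6=z, e(vowel)+7=l, s(cons)+6=y, t(cons)+6=z.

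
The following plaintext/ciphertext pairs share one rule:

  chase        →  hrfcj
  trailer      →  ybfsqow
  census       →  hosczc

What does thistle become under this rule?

yrncyvj

A repeating key of period 2 is used — shifts +5, +10 over and over.
On thistle: t+5=y, h+10=r, i+5=n, s+10=c, t+5=y, l+10=v, e+5=j.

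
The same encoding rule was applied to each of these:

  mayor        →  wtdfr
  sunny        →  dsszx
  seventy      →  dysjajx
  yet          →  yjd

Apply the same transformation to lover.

wjatq

The word is reversed, then every letter is shifted forward by 5.
On lover: reverse → revol; then shift: r+5=w, e+5=j, v+5=a, o+5=t, l+5=q.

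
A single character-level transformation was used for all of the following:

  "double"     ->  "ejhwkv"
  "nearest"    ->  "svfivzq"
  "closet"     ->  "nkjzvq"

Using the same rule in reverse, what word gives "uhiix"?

This is an affine cipher: with a=0,…,z=25, each position x becomes (17x+5) mod 26.
Reversing it on uhiix: u(20)→23·(20−5)≡7=h; h(7)→23·(7−5)≡20=u; i(8)→23·(8−5)≡17=r; i(8)→23·(8−5)≡17=r; x(23)→23·(23−5)≡24=y (all mod 26).

hurry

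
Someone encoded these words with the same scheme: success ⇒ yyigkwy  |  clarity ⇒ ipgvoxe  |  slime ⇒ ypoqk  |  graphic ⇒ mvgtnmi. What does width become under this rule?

cmjxn

A repeating key of period 2 is used — shifts +6, +4 over and over.
For width: w+6=c, i+4=m, d+6=j, t+4=x, h+6=n.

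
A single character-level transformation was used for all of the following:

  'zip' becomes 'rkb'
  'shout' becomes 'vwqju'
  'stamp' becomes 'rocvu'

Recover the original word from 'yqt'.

row

The output letters match the input read backwards, each shifted +2: zip reversed is piz. Read the word backwards and shift each letter +2.
Reversing it on yqt: shift back: y−2=w, q−2=o, t−2=r → wor; then reverse → row.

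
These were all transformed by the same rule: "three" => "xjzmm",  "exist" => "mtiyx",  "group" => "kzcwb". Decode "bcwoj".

t(19)→x(23) and h(7)→j(9) fit y≡25x+16 (mod 26); the inverse of 25 mod 26 is 25. This is an affine cipher: with a=0,…,z=25, each position x becomes (25x+16) mod 26.
Decoding bcwoj: b(1)→25·(1−16)≡15=p; c(2)→25·(2−16)≡14=o; w(22)→25·(22−16)≡20=u; o(14)→25·(14−16)≡2=c; j(9)→25·(9−16)≡7=h (all mod 26).

pouch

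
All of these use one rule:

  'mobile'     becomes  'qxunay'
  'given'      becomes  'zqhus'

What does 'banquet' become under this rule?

The output letters match the input read backwards, each shifted +12: mobile reversed is elibom. Two steps: reverse the string, then apply a Caesar shift of +12.
On banquet: reverse → teuqnab; then shift: t+12=f, e+12=q, u+12=g, q+12=c, n+12=z, a+12=m, b+12=n.

fqgczmn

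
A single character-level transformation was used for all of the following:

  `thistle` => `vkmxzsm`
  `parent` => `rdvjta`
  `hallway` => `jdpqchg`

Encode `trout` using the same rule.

vuszz

In thistle: t→v is +2, h→k is +3, i→m is +4, s→x is +5 — the shift increases by 1 each position. Each letter shifts forward by (position + 2), i.e. 2, 3, 4, … — the shift grows by one for each successive letter.
For trout: t+2=v, r+3=u, o+4=s, u+5=z, t+6=z.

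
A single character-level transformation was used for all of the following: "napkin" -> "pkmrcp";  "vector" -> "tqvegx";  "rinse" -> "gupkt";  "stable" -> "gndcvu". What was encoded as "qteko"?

The output letters match the input read backwards, each shifted +2: napkin reversed is nikpan. Read the word backwards and shift each letter +2.
Decoding qteko: shift back: q−2=o, t−2=r, e−2=c, k−2=i, o−2=m → orcim; then reverse → micro.

micro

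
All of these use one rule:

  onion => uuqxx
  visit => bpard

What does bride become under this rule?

hyqmo

In onion: o→u is +6, n→u is +7, i→q is +8, o→x is +9 — the shift increases by 1 each position. The shift increases by 1 at each position, starting from +6: 6, 7, 8, ….
For bride: b+6=h, r+7=y, i+8=q, d+9=m, e+10=o.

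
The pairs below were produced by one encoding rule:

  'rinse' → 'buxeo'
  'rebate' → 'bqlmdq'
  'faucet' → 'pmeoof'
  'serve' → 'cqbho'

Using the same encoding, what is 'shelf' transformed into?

ctoxp

Shifts by position in rinse: pos 0: r→b (+10), pos 1: i→u (+12), pos 2: n→x (+10), pos 3: s→e (+12) — repeating every 2. A repeating key of period 2 is used — shifts +10, +12 over and over.
On shelf: s+10=c, h+12=t, e+10=o, l+12=x, f+10=p.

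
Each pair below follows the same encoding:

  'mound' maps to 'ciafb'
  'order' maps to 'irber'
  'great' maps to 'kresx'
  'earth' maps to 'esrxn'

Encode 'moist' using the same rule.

ciqux

Each letter's alphabet position (a=0..z=25) is mapped through 3·x+18 mod 26 — an affine cipher.
Applying it to moist: m(12)→3·12+18≡2=c; o(14)→3·14+18≡8=i; i(8)→3·8+18≡16=q; s(18)→3·18+18≡20=u; t(19)→3·19+18≡23=x (all mod 26).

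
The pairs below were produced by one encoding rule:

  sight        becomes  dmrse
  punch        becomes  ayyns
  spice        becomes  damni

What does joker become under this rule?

usvic

The shift depends on letter class: consonant s→d is +11, but vowel i→m is +4. Two shifts are in play — +4 for a/e/i/o/u, +11 for every other letter.
Applying it to joker: j(cons)+11=u, o(vowel)+4=s, k(cons)+11=v, e(vowel)+4=i, r(cons)+11=c.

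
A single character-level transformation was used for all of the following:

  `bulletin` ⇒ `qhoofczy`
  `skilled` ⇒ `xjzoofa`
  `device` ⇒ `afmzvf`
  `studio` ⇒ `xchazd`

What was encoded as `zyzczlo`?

b(1)→q(16) and u(20)→h(7) fit y≡5x+11 (mod 26); the inverse of 5 mod 26 is 21. Treating letters as 0–25, the rule is x ↦ 5x + 11 (mod 26).
Undoing it on zyzczlo: z(25)→21·(25−11)≡8=i; y(24)→21·(24−11)≡13=n; z(25)→21·(25−11)≡8=i; c(2)→21·(2−11)≡19=t; z(25)→21·(25−11)≡8=i; l(11)→21·(11−11)≡0=a; o(14)→21·(14−11)≡11=l (all mod 26).

initial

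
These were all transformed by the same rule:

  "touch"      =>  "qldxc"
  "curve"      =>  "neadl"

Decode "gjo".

fax

The output letters match the input read backwards, each shifted +9: touch reversed is hcuot. The word is reversed, then every letter is shifted forward by 9.
Decoding gjo: shift back: g−9=x, j−9=a, o−9=f → xaf; then reverse → fax.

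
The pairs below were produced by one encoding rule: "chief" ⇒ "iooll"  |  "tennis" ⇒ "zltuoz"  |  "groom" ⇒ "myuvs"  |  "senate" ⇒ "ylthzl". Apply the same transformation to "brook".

Shifts by position in chief: pos 0: c→i (+6), pos 1: h→o (+7), pos 2: i→o (+6), pos 3: e→l (+7) — repeating every 2. It's a Vigenère-style cipher with numeric key [6,7]: position i shifts by key[i mod 2].
For brook: b+6=h, r+7=y, o+6=u, o+7=v, k+6=q.

hyuvq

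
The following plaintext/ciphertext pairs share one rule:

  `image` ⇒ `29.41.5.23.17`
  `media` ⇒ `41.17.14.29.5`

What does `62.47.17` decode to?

toe

The formula is n = 3×(alphabet index, a=1) + 2.
Undoing it on 62.47.17: 62→(62−2)÷3=20=t, 47→(47−2)÷3=15=o, 17→(17−2)÷3=5=e.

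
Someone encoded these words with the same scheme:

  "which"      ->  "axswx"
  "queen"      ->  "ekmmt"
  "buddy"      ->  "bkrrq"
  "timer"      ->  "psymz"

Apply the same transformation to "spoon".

ujoot

Treating letters as 0–25, the rule is x ↦ 21x + 6 (mod 26).
Applying it to spoon: s(18)→21·18+6≡20=u; p(15)→21·15+6≡9=j; o(14)→21·14+6≡14=o; o(14)→21·14+6≡14=o; n(13)→21·13+6≡19=t (all mod 26).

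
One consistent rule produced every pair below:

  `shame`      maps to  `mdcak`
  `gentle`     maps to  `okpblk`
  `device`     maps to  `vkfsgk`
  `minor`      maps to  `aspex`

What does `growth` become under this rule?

oxeubd

s(18)→m(12) and h(7)→d(3) fit y≡15x+2 (mod 26); the inverse of 15 mod 26 is 7. Treating letters as 0–25, the rule is x ↦ 15x + 2 (mod 26).
Applying it to growth: g(6)→15·6+2≡14=o; r(17)→15·17+2≡23=x; o(14)→15·14+2≡4=e; w(22)→15·22+2≡20=u; t(19)→15·19+2≡1=b; h(7)→15·7+2≡3=d (all mod 26).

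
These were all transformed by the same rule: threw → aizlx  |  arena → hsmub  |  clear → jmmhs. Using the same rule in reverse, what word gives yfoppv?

It's a Vigenère-style cipher with numeric key [7,1,8]: position i shifts by key[i mod 3].
Undoing it on yfoppv: y−7=r, f−1=e, o−8=g, p−7=i, p−1=o, v−8=n.

region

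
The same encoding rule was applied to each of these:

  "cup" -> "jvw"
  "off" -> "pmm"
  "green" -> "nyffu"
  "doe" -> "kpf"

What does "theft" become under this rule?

Two shifts are in play — +1 for a/e/i/o/u, +7 for every other letter.
For theft: t(cons)+7=a, h(cons)+7=o, e(vowel)+1=f, f(cons)+7=m, t(cons)+7=a.

aofma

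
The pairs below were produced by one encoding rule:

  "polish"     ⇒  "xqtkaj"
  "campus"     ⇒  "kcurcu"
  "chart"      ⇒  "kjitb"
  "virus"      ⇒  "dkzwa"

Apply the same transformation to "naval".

vcdct

Shifts by position in polish: pos 0: p→x (+8), pos 1: o→q (+2), pos 2: l→t (+8), pos 3: i→k (+2) — repeating every 2. It's a Vigenère-style cipher with numeric key [8,2]: position i shifts by key[i mod 2].
On naval: n+8=v, a+2=c, v+8=d, a+2=c, l+8=t.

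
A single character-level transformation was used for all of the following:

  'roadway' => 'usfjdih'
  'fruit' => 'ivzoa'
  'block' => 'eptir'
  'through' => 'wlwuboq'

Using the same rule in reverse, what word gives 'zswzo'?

worth

Letter i (0-indexed) is shifted by i+3, so successive shifts are 3, 4, 5, ….
Decoding zswzo: z−3=w, s−4=o, w−5=r, z−6=t, o−7=h.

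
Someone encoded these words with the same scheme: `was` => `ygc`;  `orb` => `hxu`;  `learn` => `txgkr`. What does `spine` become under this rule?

ktovy

Read the word backwards and shift each letter +6.
On spine: reverse → enips; then shift: e+6=k, n+6=t, i+6=o, p+6=v, s+6=y.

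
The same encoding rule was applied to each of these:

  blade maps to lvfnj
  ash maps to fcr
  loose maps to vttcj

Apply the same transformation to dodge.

ntnqj

The shift depends on letter class: consonant b→l is +10, but vowel a→f is +5. The rule splits by letter class: vowels +5, consonants +10.
On dodge: d(cons)+10=n, o(vowel)+5=t, d(cons)+10=n, g(cons)+10=q, e(vowel)+5=j.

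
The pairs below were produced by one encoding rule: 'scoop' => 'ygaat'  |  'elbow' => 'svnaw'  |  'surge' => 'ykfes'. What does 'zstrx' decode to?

depth

s(18)→y(24) and c(2)→g(6) fit y≡19x+20 (mod 26); the inverse of 19 mod 26 is 11. This is an affine cipher: with a=0,…,z=25, each position x becomes (19x+20) mod 26.
Decoding zstrx: z(25)→11·(25−20)≡3=d; s(18)→11·(18−20)≡4=e; t(19)→11·(19−20)≡15=p; r(17)→11·(17−20)≡19=t; x(23)→11·(23−20)≡7=h (all mod 26).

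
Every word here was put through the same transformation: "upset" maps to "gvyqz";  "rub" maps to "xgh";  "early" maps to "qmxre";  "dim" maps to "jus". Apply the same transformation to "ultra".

grzxm

The shift depends on letter class: consonant p→v is +6, but vowel u→g is +12. Two shifts are in play — +12 for a/e/i/o/u, +6 for every other letter.
For ultra: u(vowel)+12=g, l(cons)+6=r, t(cons)+6=z, r(cons)+6=x, a(vowel)+12=m.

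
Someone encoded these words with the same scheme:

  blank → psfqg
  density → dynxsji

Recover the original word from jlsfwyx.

strange

The output letters match the input read backwards, each shifted +5: blank reversed is knalb. Two steps: reverse the string, then apply a Caesar shift of +5.
Decoding jlsfwyx: shift back: j−5=e, l−5=g, s−5=n, f−5=a, w−5=r, y−5=t, x−5=s → egnarts; then reverse → strange.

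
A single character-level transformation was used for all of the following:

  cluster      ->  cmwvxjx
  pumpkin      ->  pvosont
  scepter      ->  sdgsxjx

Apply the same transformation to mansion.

In cluster: c→c is +0, l→m is +1, u→w is +2, s→v is +3 — the shift increases by 1 each position. Letter i (0-indexed) is shifted by i+0, so successive shifts are 0, 1, 2, ….
On mansion: m+0=m, a+1=b, n+2=p, s+3=v, i+4=m, o+5=t, n+6=t.

mbpvmtt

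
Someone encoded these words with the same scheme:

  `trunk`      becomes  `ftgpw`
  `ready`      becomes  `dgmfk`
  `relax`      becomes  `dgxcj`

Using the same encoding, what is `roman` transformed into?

It's a Vigenère-style cipher with numeric key [12,2]: position i shifts by key[i mod 2].
On roman: r+12=d, o+2=q, m+12=y, a+2=c, n+12=z.

dqycz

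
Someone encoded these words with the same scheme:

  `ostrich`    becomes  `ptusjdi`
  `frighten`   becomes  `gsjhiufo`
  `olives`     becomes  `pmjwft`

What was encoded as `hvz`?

guy

Compare letters: o→p is +1, s→t is +1, t→u is +1 — a constant shift. This is a Caesar cipher with shift 1.
Decoding hvz: h−1=g, v−1=u, z−1=y.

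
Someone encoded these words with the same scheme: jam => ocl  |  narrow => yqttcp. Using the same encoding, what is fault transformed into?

The word is reversed, then every letter is shifted forward by 2.
For fault: reverse → tluaf; then shift: t+2=v, l+2=n, u+2=w, a+2=c, f+2=h.

vnwch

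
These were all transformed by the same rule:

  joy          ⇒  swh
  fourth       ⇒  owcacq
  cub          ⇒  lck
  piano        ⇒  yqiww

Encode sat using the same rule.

Vowels shift forward by 8 and consonants shift forward by 9.
Applying it to sat: s(cons)+9=b, a(vowel)+8=i, t(cons)+9=c.

bic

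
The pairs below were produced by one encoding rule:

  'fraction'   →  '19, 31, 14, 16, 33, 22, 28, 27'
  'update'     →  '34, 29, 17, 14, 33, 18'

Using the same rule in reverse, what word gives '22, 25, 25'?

ill

f is letter #6 and maps to 19: an offset of 13. The number is (letter's place in the alphabet, a=1) + 13.
Undoing it on 22, 25, 25: 22→(22−13)÷1=9=i, 25→(25−13)÷1=12=l, 25→(25−13)÷1=12=l.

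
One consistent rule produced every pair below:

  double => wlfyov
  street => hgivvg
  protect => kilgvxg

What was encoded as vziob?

early

Each pair mirrors across the alphabet (d↔w, o↔l, u↔f): positions sum to 25. This is the alphabet-reversal cipher (Atbash): a becomes z, b becomes y, etc.
Reversing it on vziob: v↔e, z↔a, i↔r, o↔l, b↔y.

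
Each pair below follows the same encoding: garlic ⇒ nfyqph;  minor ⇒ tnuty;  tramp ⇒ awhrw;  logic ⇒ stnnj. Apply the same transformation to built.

izpqa

Shifts by position in garlic: pos 0: g→n (+7), pos 1: a→f (+5), pos 2: r→y (+7), pos 3: l→q (+5) — repeating every 2. It's a Vigenère-style cipher with numeric key [7,5]: position i shifts by key[i mod 2].
On built: b+7=i, u+5=z, i+7=p, l+5=q, t+7=a.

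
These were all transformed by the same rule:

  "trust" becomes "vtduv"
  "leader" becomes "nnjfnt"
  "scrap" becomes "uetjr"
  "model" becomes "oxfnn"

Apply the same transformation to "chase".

The shift depends on letter class: consonant t→v is +2, but vowel u→d is +9. Vowels shift forward by 9 and consonants shift forward by 2.
For chase: c(cons)+2=e, h(cons)+2=j, a(vowel)+9=j, s(cons)+2=u, e(vowel)+9=n.

ejjun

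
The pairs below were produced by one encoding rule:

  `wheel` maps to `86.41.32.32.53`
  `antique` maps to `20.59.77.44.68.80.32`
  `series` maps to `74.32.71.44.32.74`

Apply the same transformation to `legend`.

53.32.38.32.59.29

w(#23)→86 and h(#8)→41: differences scale by 3, so n = 3·pos + 17. The formula is n = 3×(alphabet index, a=1) + 17.
For legend: l=12→53, e=5→32, g=7→38, e=5→32, n=14→59, d=4→29.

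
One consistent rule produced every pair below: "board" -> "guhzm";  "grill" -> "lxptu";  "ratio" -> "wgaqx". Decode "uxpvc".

The shift increases by 1 at each position, starting from +5: 5, 6, 7, ….
Reversing it on uxpvc: u−5=p, x−6=r, p−7=i, v−8=n, c−9=t.

print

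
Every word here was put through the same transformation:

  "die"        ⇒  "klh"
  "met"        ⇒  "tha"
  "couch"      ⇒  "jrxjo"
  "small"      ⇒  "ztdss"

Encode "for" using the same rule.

mry

The shift depends on letter class: consonant d→k is +7, but vowel i→l is +3. The rule splits by letter class: vowels +3, consonants +7.
On for: f(cons)+7=m, o(vowel)+3=r, r(cons)+7=y.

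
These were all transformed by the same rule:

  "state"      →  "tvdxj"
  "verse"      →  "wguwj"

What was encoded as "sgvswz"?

resort

In state: s→t is +1, t→v is +2, a→d is +3, t→x is +4 — the shift increases by 1 each position. Letter i (0-indexed) is shifted by i+1, so successive shifts are 1, 2, 3, ….
Reversing it on sgvswz: s−1=r, g−2=e, v−3=s, s−4=o, w−5=r, z−6=t.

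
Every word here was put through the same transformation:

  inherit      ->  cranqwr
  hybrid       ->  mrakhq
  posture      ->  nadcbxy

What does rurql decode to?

chili

The output letters match the input read backwards, each shifted +9: inherit reversed is tirehni. The word is reversed, then every letter is shifted forward by 9.
Reversing it on rurql: shift back: r−9=i, u−9=l, r−9=i, q−9=h, l−9=c → ilihc; then reverse → chili.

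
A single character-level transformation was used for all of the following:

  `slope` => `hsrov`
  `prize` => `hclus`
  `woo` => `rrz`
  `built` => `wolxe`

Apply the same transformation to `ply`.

bos

The output letters match the input read backwards, each shifted +3: slope reversed is epols. The word is reversed, then every letter is shifted forward by 3.
On ply: reverse → ylp; then shift: y+3=b, l+3=o, p+3=s.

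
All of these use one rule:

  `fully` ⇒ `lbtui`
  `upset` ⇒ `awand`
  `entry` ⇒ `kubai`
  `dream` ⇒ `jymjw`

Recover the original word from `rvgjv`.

In fully: f→l is +6, u→b is +7, l→t is +8, l→u is +9 — the shift increases by 1 each position. The shift increases by 1 at each position, starting from +6: 6, 7, 8, ….
Reversing it on rvgjv: r−6=l, v−7=o, g−8=y, j−9=a, v−10=l.

loyal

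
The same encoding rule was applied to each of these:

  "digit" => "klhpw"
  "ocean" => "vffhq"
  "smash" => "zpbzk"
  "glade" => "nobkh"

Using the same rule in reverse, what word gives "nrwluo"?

govern

It's a Vigenère-style cipher with numeric key [7,3,1]: position i shifts by key[i mod 3].
Reversing it on nrwluo: n−7=g, r−3=o, w−1=v, l−7=e, u−3=r, o−1=n.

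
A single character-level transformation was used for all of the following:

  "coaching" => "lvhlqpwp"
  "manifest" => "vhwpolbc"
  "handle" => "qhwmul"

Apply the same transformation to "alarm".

Two shifts are in play — +7 for a/e/i/o/u, +9 for every other letter.
On alarm: a(vowel)+7=h, l(cons)+9=u, a(vowel)+7=h, r(cons)+9=a, m(cons)+9=v.

huhav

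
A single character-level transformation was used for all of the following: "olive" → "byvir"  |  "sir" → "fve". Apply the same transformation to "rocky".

Compare letters: o→b is +13, l→y is +13, i→v is +13 — a constant shift. This is a Caesar cipher with shift 13.
Applying it to rocky: r+13=e, o+13=b, c+13=p, k+13=x, y+13=l.

ebpxl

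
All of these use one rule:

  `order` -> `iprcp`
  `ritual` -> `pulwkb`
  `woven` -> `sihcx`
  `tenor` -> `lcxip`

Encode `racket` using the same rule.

o(14)→i(8) and r(17)→p(15) fit y≡11x+10 (mod 26); the inverse of 11 mod 26 is 19. This is an affine cipher: with a=0,…,z=25, each position x becomes (11x+10) mod 26.
Applying it to racket: r(17)→11·17+10≡15=p; a(0)→11·0+10≡10=k; c(2)→11·2+10≡6=g; k(10)→11·10+10≡16=q; e(4)→11·4+10≡2=c; t(19)→11·19+10≡11=l (all mod 26).

pkgqcl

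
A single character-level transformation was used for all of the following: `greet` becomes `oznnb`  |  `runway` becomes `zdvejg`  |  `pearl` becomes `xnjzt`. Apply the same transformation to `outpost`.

xdbxxab

The shift depends on letter class: consonant g→o is +8, but vowel e→n is +9. The rule splits by letter class: vowels +9, consonants +8.
For outpost: o(vowel)+9=x, u(vowel)+9=d, t(cons)+8=b, p(cons)+8=x, o(vowel)+9=x, s(cons)+8=a, t(cons)+8=b.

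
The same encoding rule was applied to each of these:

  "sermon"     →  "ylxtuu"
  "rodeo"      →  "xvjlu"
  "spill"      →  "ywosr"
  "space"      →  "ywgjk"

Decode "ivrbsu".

column

Shifts by position in sermon: pos 0: s→y (+6), pos 1: e→l (+7), pos 2: r→x (+6), pos 3: m→t (+7) — repeating every 2. It's a Vigenère-style cipher with numeric key [6,7]: position i shifts by key[i mod 2].
Reversing it on ivrbsu: i−6=c, v−7=o, r−6=l, b−7=u, s−6=m, u−7=n.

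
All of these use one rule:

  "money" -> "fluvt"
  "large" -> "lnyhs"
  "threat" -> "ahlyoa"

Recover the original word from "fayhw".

Two steps: reverse the string, then apply a Caesar shift of +7.
Undoing it on fayhw: shift back: f−7=y, a−7=t, y−7=r, h−7=a, w−7=p → ytrap; then reverse → party.

party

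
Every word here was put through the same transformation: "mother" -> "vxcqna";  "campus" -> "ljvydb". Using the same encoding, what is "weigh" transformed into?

fnrpq

Compare letters: m→v is +9, o→x is +9, t→c is +9 — a constant shift. Every letter moves 9 places later in the alphabet, wrapping around z→a.
Applying it to weigh: w+9=f, e+9=n, i+9=r, g+9=p, h+9=q.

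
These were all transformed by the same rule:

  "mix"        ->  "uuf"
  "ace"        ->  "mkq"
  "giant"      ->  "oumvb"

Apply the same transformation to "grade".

ozmlq

The shift depends on letter class: consonant m→u is +8, but vowel i→u is +12. Two shifts are in play — +12 for a/e/i/o/u, +8 for every other letter.
On grade: g(cons)+8=o, r(cons)+8=z, a(vowel)+12=m, d(cons)+8=l, e(vowel)+12=q.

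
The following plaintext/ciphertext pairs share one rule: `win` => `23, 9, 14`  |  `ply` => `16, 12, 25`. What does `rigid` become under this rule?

18, 9, 7, 9, 4

w is letter #23 and maps to 23: an offset of 0. Each letter is replaced by its alphabet position (a=1, b=2, …, z=26).
On rigid: r=18→18, i=9→9, g=7→7, i=9→9, d=4→4.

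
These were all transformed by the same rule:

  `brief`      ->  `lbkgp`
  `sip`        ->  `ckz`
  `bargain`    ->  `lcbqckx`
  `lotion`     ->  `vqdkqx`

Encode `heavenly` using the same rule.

rgcfgxvi

The shift depends on letter class: consonant b→l is +10, but vowel i→k is +2. Vowels shift forward by 2 and consonants shift forward by 10.
On heavenly: h(cons)+10=r, e(vowel)+2=g, a(vowel)+2=c, v(cons)+10=f, e(vowel)+2=g, n(cons)+10=x, l(cons)+10=v, y(cons)+10=i.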